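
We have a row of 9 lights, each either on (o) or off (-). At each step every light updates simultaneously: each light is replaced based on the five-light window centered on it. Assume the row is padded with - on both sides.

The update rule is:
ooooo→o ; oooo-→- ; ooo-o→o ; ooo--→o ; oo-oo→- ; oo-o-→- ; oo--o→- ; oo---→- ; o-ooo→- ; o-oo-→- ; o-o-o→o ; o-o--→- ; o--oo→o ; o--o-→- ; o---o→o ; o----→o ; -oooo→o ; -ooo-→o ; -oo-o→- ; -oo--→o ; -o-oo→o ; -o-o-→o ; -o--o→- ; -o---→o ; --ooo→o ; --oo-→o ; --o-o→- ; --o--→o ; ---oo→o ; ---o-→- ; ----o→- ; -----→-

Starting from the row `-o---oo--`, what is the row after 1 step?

-oooooo-o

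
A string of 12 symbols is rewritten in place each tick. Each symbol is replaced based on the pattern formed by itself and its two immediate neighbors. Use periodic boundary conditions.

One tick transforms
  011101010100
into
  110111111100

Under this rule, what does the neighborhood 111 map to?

0

At position 2 the neighborhood is 111; the next row has 0 there.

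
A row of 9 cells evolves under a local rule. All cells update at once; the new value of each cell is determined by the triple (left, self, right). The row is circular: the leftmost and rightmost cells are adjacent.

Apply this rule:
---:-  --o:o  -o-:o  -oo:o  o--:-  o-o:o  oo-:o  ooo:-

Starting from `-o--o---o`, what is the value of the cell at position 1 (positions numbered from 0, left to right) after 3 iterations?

oo-oo--oo
-oooo-oo-
oo--oooo-
position 1 holds o

o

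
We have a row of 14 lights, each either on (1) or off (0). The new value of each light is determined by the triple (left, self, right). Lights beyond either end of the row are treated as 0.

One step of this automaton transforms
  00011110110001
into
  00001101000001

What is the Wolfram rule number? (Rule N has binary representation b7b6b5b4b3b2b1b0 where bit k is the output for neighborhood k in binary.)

position 4: 111 → 1  (bit 7 = 1)
position 6: 110 → 0  (bit 6 = 0)
position 7: 101 → 1  (bit 5 = 1)
position 10: 100 → 0  (bit 4 = 0)
position 3: 011 → 0  (bit 3 = 0)
position 13: 010 → 1  (bit 2 = 1)
position 2: 001 → 0  (bit 1 = 0)
position 0: 000 → 0  (bit 0 = 0)
bits b7..b0 = 10100100 = 164

164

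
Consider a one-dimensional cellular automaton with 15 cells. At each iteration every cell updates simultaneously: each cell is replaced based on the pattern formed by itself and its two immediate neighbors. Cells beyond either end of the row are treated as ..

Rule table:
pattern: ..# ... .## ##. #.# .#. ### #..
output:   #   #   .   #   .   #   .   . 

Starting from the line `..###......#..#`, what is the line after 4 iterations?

.#.##......#..#

iteration 1: ##..#.######.##
iteration 2: .#.##......#..#
iteration 3: ##..#.######.##  (repeats iteration 1; period 2)
iteration 4: .#.##......#..#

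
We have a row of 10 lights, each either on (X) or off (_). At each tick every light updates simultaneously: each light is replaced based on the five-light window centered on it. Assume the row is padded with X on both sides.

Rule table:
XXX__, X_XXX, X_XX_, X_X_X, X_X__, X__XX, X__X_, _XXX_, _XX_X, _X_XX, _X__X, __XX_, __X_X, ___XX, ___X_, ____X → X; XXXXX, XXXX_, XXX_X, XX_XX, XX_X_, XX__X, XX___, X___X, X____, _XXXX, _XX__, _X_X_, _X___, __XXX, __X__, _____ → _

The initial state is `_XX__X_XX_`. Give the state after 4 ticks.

_XXX__XX__

_X__XXXXX_
_XXX______
_XXX____XX
_XXX__XX__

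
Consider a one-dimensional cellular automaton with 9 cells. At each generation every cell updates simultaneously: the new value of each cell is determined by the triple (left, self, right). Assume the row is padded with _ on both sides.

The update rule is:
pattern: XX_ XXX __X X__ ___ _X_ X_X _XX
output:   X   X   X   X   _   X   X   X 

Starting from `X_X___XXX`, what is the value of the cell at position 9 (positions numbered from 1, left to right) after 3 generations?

X

XXXX_XXXX
XXXXXXXXX
XXXXXXXXX
position 9 holds X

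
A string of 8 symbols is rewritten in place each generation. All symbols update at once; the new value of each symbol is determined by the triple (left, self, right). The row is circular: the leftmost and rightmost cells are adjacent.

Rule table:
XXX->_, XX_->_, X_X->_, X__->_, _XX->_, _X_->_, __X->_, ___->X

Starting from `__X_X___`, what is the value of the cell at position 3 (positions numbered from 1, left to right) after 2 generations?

generation 1: X_____XX
generation 2: __XXX___
position 3 holds X

X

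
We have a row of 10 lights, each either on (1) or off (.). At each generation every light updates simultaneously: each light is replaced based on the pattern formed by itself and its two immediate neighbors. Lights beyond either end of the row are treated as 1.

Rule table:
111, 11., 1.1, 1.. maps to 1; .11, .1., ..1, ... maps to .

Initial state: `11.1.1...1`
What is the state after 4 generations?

111.1.1...
1111.1.1..
11111.1.1.
111111.1.1

111111.1.1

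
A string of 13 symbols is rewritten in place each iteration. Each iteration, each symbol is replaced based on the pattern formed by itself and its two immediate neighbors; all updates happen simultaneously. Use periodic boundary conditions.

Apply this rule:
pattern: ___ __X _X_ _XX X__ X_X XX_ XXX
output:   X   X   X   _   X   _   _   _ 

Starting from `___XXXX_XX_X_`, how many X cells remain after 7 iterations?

iteration 1: XXX________XX
iteration 2: ___XXXXXXXX__
iteration 3: XXX________XX  (repeats iteration 1; period 2)
iteration 7: XXX________XX
count of X: 5

5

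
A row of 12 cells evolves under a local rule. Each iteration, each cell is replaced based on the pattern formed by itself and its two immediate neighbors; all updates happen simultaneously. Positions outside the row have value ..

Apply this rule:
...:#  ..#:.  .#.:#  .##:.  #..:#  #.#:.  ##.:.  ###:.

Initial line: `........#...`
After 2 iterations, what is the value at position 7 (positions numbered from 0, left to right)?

#######.####
............
position 7 holds .

.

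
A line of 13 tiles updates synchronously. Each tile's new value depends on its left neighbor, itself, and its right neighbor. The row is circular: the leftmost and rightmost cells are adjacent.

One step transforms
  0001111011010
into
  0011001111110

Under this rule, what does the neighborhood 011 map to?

At position 3 the neighborhood is 011; the next row has 1 there.

1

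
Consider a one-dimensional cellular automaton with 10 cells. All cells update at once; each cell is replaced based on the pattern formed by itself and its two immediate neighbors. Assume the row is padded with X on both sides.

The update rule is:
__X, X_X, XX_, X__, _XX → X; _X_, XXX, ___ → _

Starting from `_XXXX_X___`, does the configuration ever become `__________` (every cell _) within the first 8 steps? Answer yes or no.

no

step 1: XX__XX_X_X
step 2: _XXXXXX_XX
step 3: XX____XXX_
step 4: _XX__XX_XX
step 5: XXXXXXXXX_
step 6: ________XX
step 7: X______XX_
step 8: XX____XXXX
step 8 is XX____XXXX, still not uniform _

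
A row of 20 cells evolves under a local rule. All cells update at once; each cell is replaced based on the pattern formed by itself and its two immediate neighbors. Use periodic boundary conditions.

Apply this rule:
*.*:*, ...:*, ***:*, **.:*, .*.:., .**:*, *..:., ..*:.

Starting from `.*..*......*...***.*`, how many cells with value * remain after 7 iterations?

18

*.....****...*.****.
..***.****.*..******
..*********...******
..*********.*.******
..**********.*******
..******************
..******************
count of *: 18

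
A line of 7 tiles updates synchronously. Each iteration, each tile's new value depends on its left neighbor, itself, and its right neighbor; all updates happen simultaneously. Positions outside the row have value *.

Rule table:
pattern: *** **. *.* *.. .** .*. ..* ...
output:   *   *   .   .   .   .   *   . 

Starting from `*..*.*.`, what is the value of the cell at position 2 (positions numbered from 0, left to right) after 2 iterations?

.

*.*....
*.....*
position 2 holds .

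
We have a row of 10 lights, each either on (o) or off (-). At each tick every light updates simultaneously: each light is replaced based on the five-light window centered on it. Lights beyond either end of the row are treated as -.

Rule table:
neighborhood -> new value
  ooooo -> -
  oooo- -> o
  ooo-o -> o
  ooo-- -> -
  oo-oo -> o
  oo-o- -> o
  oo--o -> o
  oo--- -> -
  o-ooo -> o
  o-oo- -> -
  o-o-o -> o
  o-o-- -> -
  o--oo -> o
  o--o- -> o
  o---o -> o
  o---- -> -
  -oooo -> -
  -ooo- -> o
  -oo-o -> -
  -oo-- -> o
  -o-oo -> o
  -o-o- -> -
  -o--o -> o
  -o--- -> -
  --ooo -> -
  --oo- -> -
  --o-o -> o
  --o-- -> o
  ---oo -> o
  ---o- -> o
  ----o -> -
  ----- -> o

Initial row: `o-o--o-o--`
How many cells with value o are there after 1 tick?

tick 1: o--ooo----
count of o: 4

4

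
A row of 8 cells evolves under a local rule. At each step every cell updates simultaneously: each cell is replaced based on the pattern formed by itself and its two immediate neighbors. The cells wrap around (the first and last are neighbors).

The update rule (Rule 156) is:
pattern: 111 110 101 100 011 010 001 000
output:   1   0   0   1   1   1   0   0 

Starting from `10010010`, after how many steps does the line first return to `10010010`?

11011010
10010010

2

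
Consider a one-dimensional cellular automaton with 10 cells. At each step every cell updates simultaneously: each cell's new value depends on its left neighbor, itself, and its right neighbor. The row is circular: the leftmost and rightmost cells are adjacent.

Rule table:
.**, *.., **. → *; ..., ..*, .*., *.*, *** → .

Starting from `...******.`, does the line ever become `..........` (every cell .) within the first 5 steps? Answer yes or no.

...*....**
*...*...**
**...*..*.
***...*...
*.**...*..
step 5 is *.**...*.., still not uniform .

no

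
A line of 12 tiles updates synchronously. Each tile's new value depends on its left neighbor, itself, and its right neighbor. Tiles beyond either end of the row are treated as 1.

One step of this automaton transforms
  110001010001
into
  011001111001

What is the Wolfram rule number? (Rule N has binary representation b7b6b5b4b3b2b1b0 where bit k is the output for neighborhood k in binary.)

124

position 0: 111 → 0  (bit 7 = 0)
position 1: 110 → 1  (bit 6 = 1)
position 6: 101 → 1  (bit 5 = 1)
position 2: 100 → 1  (bit 4 = 1)
position 11: 011 → 1  (bit 3 = 1)
position 5: 010 → 1  (bit 2 = 1)
position 4: 001 → 0  (bit 1 = 0)
position 3: 000 → 0  (bit 0 = 0)
bits b7..b0 = 01111100 = 124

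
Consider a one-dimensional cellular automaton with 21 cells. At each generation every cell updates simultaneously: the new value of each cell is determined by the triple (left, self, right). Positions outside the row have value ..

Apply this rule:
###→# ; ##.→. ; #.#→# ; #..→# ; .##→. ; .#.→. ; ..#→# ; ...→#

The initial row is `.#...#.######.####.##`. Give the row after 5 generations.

#.#.#.#.#..#.#.##.#..

generation 1: #.###.#.####.#.##.#..
generation 2: .#.#.#.#.##.#.#..#.##
generation 3: #.#.#.#.#..#.#.##.#..
generation 4: .#.#.#.#.##.#.#..#.##  (repeats generation 2; period 2)
generation 5: #.#.#.#.#..#.#.##.#..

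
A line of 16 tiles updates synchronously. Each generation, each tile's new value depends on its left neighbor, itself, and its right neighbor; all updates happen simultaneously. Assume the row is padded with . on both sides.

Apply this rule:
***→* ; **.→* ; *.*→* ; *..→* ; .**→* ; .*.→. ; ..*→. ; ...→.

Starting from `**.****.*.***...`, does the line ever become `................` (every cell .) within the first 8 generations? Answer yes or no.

********.*****..
***************.
****************
****************  (fixed point — unchanged through generation 8)
generation 8 is ****************, still not uniform .

no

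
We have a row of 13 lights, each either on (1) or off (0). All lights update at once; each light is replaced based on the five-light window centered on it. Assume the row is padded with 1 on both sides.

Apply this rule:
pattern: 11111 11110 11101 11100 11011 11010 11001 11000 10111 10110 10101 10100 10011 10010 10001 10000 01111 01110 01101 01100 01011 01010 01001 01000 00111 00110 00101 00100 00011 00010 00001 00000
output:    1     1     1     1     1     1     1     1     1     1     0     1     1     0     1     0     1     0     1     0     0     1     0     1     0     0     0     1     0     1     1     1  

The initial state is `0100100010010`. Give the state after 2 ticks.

1100111110000
1111011111010

1111011111010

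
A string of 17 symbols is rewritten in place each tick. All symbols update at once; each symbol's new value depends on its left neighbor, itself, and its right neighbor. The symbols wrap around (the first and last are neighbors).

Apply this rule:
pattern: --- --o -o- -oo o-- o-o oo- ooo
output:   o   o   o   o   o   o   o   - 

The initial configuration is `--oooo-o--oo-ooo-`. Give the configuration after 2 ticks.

ooo--ooooooooo-oo
--oooo-------ooo-

--oooo-------ooo-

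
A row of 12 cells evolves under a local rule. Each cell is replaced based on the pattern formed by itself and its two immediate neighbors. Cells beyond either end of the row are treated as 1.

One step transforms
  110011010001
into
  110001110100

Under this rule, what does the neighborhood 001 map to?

At position 3 the neighborhood is 001; the next row has 0 there.

0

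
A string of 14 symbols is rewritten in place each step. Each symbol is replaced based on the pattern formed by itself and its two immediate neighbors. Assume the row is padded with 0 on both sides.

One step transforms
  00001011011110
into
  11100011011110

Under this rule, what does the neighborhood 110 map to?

At position 7 the neighborhood is 110; the next row has 1 there.

1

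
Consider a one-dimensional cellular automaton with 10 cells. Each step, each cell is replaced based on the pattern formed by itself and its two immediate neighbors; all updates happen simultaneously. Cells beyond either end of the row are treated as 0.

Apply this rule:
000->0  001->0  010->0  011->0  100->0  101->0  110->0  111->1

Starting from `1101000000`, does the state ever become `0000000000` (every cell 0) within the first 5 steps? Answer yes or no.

step 1: 0000000000
all cells are 0 at step 1

yes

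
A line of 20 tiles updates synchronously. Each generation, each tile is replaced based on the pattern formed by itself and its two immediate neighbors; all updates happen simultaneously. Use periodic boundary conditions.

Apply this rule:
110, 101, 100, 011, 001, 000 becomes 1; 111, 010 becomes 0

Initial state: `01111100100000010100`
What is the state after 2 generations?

generation 1: 11000111011111101011
generation 2: 01111101110000110110

01111101110000110110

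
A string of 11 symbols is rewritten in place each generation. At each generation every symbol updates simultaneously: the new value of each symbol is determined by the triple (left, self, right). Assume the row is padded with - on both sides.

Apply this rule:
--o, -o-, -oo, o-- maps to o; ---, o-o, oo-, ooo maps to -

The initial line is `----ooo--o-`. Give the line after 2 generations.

---oo--oooo
--oo-ooo---

--oo-ooo---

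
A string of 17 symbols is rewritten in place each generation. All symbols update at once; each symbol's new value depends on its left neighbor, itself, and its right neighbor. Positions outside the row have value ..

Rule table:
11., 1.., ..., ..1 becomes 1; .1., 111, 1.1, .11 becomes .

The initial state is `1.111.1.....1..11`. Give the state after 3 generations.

....1..11111.11.1
1111.11....1..1..
...1..11111.11.11

...1..11111.11.11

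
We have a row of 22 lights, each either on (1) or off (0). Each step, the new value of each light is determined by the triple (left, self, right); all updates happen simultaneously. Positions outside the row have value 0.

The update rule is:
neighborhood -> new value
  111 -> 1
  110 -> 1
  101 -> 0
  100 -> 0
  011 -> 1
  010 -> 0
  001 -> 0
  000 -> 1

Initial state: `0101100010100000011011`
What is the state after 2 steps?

1101100011101111011011

0001101000001111011011
1101100011101111011011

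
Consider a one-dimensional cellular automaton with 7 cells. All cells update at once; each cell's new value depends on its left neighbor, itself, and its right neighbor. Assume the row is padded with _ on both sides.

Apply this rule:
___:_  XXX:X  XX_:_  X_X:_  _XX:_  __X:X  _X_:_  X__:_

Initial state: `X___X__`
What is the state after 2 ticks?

__X____

___X___
__X____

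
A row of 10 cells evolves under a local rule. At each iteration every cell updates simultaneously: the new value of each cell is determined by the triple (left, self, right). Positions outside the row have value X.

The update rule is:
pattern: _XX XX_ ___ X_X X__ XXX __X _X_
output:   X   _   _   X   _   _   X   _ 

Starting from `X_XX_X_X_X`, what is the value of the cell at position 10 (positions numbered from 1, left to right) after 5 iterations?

_

_XX_X_X_XX
XX_X_X_XX_
__X_X_XX_X
_X_X_XX_XX
X_X_XX_XX_
position 10 holds _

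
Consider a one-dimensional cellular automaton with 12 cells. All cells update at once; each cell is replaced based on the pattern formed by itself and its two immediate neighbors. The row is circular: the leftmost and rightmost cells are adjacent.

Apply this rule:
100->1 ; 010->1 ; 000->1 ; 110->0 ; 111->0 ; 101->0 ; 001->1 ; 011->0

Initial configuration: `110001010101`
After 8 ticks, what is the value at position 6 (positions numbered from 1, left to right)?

0

001111010100
110000010111
001111110000
110000001111
001111110000  (repeats tick 3; period 2)
tick 8: 110000001111
position 6 holds 0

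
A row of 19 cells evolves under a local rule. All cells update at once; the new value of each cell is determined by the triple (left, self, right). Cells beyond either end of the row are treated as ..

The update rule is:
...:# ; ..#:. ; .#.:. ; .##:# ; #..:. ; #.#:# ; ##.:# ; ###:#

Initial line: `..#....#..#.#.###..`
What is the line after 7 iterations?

##########..######.

#...##.....#.####.#
..#.##.###..######.
#..#######..######.
...#######..######.
##.#######..######.
##########..######.
##########..######.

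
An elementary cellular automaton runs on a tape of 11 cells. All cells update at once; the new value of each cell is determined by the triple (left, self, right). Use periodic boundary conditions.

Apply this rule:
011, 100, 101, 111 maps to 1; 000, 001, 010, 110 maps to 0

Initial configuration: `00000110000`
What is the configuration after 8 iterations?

iteration 1: 00000101000
iteration 2: 00000010100
iteration 3: 00000001010
iteration 4: 00000000101
iteration 5: 10000000010
iteration 6: 01000000001
iteration 7: 10100000000
iteration 8: 01010000000

01010000000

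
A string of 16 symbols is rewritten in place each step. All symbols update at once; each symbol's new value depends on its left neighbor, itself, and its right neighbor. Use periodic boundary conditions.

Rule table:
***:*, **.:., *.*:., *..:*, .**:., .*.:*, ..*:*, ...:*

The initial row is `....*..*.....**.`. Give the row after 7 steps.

step 1: *************..*
step 2: ************.**.
step 3: .**********.....
step 4: *.********.*****
step 5: ...******...****
step 6: ***.****.***.**.
step 7: .*...**...*.....

.*...**...*.....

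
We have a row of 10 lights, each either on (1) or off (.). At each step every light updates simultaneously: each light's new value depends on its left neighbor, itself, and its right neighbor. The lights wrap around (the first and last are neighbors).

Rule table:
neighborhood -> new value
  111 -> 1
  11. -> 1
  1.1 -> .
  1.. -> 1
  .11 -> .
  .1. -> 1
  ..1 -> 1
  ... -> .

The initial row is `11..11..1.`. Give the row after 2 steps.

step 1: .111.1111.
step 2: 1.11..1111

1.11..1111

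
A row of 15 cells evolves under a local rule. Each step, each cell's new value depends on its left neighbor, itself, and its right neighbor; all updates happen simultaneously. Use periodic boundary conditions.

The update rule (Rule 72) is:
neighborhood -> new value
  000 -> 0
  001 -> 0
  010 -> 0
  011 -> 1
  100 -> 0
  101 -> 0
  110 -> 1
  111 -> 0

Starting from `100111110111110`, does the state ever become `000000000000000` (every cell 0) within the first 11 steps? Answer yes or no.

yes

000100010100010
000000000000000
all cells are 0 at step 2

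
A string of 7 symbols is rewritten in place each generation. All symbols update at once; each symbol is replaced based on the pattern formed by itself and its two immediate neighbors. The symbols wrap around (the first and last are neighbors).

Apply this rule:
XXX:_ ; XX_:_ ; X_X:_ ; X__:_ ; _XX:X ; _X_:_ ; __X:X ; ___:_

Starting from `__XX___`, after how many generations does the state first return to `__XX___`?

generation 1: _XX____
generation 2: XX_____
generation 3: X_____X
generation 4: _____XX
generation 5: ____XX_
generation 6: ___XX__
generation 7: __XX___

7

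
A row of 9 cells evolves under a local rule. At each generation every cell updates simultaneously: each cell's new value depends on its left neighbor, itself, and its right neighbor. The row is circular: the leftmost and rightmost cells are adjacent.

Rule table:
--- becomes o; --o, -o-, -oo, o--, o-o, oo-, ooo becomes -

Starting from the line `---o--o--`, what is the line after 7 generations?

oo------o

oo------o
---oooo--
oo------o  (repeats generation 1; period 2)
generation 7: oo------o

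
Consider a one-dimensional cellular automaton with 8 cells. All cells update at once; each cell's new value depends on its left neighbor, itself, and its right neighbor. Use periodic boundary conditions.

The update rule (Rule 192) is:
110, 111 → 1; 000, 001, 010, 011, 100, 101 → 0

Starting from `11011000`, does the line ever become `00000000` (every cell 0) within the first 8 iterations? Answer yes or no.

01001000
00000000
all cells are 0 at iteration 2

yes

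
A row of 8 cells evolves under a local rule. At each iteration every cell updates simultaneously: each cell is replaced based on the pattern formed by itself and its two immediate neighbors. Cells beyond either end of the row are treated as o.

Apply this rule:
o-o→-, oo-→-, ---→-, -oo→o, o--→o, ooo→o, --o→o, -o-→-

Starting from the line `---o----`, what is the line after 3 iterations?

o-o-o--o
-----ooo
o---oooo

o---oooo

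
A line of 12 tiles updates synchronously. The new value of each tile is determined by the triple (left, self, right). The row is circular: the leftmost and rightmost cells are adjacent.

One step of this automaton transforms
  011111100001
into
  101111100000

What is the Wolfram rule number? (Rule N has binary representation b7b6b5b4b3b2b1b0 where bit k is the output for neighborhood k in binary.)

position 2: 111 → 1  (bit 7 = 1)
position 6: 110 → 1  (bit 6 = 1)
position 0: 101 → 1  (bit 5 = 1)
position 7: 100 → 0  (bit 4 = 0)
position 1: 011 → 0  (bit 3 = 0)
position 11: 010 → 0  (bit 2 = 0)
position 10: 001 → 0  (bit 1 = 0)
position 8: 000 → 0  (bit 0 = 0)
bits b7..b0 = 11100000 = 224

224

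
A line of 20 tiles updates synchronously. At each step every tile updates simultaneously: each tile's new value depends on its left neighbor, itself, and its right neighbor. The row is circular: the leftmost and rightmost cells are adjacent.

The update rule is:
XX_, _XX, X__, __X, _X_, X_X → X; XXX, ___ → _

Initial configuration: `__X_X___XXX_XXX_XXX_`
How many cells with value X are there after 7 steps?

12

_XXXXX_XX_XXX_XXX_XX
XX___XXXXXX_XXX_XXXX
_XX_XX____XXX_XXX___
XXXXXXX__XX_XXX_XX__
X_____XXXXXXX_XXXXXX
XX___XX_____XXX_____
XXX_XXXX___XX_XX___X
count of X: 12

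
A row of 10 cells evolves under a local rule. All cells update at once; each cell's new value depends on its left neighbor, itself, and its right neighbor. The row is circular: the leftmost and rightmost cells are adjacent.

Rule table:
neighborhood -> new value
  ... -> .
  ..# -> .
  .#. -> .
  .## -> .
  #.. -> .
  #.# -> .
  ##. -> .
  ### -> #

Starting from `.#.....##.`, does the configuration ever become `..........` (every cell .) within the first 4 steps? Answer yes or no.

yes

step 1: ..........
all cells are . at step 1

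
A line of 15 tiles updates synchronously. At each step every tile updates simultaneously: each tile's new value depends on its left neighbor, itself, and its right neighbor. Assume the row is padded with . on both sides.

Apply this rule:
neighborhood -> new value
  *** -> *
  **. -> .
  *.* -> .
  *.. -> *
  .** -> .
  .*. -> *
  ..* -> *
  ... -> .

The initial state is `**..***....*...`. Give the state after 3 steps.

step 1: ..**.*.*..***..
step 2: .*...*.***.*.*.
step 3: ***.**..*..*.**

***.**..*..*.**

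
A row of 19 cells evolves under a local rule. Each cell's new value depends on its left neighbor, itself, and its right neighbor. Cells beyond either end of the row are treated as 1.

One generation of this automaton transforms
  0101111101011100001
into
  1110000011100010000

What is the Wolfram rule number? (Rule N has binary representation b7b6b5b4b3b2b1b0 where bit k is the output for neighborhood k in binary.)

position 4: 111 → 0  (bit 7 = 0)
position 7: 110 → 0  (bit 6 = 0)
position 0: 101 → 1  (bit 5 = 1)
position 14: 100 → 1  (bit 4 = 1)
position 3: 011 → 0  (bit 3 = 0)
position 1: 010 → 1  (bit 2 = 1)
position 17: 001 → 0  (bit 1 = 0)
position 15: 000 → 0  (bit 0 = 0)
bits b7..b0 = 00110100 = 52

52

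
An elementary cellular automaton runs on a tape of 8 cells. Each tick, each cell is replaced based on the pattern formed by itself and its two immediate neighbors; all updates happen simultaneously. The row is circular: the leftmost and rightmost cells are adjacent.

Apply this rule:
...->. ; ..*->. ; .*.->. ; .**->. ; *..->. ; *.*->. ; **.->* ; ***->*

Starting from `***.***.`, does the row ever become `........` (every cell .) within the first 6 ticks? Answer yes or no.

.**..**.
..*...*.
........
all cells are . at tick 3

yes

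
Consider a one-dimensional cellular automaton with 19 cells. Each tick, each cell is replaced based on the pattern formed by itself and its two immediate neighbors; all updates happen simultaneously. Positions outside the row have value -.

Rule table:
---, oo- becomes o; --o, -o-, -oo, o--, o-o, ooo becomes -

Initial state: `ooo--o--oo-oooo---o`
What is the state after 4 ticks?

o---oo----------o-o

tick 1: --o------o----o-o--
tick 2: o---oooo---oo-----o
tick 3: --o----o-o--o-ooo--
tick 4: o---oo----------o-o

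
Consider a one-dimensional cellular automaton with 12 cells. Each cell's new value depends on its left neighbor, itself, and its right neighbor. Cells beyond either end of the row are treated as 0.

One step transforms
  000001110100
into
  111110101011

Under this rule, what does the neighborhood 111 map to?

1

At position 6 the neighborhood is 111; the next row has 1 there.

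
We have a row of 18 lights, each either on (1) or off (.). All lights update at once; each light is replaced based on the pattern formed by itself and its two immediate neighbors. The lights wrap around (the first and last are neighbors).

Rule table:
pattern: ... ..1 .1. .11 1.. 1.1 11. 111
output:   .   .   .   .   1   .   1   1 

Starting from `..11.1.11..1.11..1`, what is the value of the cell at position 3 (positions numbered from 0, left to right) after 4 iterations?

1

iteration 1: 1..1....11....11..
iteration 2: .1..1....11....11.
iteration 3: ..1..1....11....11
iteration 4: 1..1..1....11....1
position 3 holds 1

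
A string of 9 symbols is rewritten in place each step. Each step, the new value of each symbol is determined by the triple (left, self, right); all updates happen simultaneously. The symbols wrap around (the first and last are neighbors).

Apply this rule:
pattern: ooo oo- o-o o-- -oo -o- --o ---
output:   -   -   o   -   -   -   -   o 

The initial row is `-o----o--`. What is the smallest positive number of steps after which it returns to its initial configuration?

2

---oo---o
-o----o--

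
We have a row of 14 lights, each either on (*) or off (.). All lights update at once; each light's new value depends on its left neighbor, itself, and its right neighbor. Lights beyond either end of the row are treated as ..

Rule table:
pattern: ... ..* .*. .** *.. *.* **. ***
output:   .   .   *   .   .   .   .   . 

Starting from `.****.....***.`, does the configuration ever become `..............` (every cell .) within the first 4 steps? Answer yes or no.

..............
all cells are . at step 1

yes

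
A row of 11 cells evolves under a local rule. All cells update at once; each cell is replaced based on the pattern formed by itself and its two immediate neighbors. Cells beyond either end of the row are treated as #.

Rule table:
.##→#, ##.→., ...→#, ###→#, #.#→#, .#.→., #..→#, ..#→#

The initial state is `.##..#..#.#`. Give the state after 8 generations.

##.##.##.##
#.##.##.###
.##.##.####
##.##.#####
#.##.######
.##.#######
##.########
#.#########

#.#########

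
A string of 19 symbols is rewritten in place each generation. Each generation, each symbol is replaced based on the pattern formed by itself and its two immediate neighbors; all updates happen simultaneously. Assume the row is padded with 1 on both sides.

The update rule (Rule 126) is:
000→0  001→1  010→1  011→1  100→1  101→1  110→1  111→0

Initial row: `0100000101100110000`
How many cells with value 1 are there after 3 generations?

10

1110001111111111001
0011011000000001111
1111111100000011000
count of 1: 10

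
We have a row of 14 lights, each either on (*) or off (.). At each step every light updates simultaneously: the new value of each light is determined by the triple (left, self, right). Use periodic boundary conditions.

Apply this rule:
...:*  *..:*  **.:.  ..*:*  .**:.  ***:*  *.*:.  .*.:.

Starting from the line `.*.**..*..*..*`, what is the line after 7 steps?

.....***..***.

step 1: .....**.**.**.
step 2: *****........*
step 3: ****.********.
step 4: .**...******..
step 5: *..***.****.**
step 6: .**.*...**...*
step 7: .....***..***.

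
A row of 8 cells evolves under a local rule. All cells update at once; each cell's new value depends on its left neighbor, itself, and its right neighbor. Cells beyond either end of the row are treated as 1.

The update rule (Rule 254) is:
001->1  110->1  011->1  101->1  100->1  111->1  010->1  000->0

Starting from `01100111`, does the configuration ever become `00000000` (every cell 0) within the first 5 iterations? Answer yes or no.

11111111
11111111  (fixed point — unchanged through iteration 5)
iteration 5 is 11111111, still not uniform 0

no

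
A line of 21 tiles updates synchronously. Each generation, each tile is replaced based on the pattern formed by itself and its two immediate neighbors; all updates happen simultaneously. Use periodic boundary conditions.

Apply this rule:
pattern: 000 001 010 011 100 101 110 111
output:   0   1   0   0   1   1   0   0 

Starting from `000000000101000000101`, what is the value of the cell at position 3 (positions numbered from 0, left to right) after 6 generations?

1

100000001010100001010
010000010101010010101
101000101010101101010
010101010101010010101
101010101010101101010
010101010101010010101
position 3 holds 1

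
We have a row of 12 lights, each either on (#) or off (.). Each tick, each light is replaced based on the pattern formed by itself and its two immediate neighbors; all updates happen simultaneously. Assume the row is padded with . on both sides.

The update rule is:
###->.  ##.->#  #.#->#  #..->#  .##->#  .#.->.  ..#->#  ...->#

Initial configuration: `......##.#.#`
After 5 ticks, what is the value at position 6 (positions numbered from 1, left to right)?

tick 1: #########.#.
tick 2: #.......##.#
tick 3: .##########.
tick 4: ##........##
tick 5: ############
position 6 holds #

#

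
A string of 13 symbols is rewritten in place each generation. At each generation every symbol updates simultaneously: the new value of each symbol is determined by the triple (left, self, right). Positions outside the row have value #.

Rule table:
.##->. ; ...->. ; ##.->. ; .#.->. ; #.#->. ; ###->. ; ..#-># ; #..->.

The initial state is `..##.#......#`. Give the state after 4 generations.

........#..#.

generation 1: .#.........#.
generation 2: ..........#..
generation 3: .........#..#
generation 4: ........#..#.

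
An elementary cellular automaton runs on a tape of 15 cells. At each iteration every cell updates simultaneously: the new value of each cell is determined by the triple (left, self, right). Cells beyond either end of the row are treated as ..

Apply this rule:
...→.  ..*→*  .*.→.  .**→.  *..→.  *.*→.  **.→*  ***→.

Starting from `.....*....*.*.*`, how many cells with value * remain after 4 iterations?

2

iteration 1: ....*....*.....
iteration 2: ...*....*......
iteration 3: ..*....*.......
iteration 4: .*....*........
count of *: 2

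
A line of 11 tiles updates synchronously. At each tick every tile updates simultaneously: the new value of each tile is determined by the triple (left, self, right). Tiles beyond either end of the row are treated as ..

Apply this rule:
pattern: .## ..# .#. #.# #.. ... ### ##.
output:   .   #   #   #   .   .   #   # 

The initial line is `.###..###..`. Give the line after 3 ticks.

#.##.#.##..
##.####.#..
.##.#####..

.##.#####..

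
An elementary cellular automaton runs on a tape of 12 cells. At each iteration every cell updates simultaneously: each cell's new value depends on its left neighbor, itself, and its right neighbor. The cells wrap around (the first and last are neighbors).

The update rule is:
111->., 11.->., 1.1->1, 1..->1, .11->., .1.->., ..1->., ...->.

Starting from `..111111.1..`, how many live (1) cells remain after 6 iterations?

iteration 1: ........1.1.
iteration 2: .........1.1
iteration 3: 1.........1.
iteration 4: .1.........1
iteration 5: 1.1.........
iteration 6: .1.1........
count of 1: 2

2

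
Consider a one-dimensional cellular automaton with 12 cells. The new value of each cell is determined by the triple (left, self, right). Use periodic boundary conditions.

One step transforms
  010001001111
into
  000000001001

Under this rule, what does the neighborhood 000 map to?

At position 3 the neighborhood is 000; the next row has 0 there.

0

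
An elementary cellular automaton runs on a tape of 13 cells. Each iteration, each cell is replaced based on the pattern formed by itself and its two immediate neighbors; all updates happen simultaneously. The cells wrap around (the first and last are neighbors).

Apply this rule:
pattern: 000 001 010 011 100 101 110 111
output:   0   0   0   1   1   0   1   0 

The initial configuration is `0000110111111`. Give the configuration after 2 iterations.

1100110010001

1000110100001
1100110010001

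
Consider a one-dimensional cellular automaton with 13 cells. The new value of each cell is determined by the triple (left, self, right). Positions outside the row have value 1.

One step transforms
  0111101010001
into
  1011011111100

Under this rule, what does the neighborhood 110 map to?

0

At position 4 the neighborhood is 110; the next row has 0 there.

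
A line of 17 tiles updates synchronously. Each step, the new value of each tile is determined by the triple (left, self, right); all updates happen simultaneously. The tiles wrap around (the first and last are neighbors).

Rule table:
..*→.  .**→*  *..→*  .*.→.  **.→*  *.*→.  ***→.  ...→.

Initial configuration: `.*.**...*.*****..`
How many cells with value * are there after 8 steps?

step 1: ...***....*...**.
step 2: ...*.**....*..***
step 3: *....***....*.*.*
step 4: **...*.**.......*
step 5: .**....***......*
step 6: .***...*.**......
step 7: .*.**....***.....
step 8: ...***...*.**....
count of *: 6

6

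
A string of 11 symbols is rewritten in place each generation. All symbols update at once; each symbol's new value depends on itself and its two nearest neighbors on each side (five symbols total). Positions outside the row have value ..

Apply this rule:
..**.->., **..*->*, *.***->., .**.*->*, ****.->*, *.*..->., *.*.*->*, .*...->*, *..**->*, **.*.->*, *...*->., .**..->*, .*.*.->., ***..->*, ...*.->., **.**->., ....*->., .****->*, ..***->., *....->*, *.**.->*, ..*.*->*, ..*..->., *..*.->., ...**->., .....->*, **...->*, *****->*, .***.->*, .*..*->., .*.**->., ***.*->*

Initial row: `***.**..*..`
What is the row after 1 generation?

.**.***..**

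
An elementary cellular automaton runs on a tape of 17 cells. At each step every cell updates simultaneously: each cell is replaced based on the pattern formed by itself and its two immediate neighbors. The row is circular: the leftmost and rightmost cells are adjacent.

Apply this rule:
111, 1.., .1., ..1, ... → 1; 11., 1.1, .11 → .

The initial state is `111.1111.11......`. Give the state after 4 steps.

..........111....

.1...11....111111
.1111..1111.1111.
1.11.11.11...11.1
..........111....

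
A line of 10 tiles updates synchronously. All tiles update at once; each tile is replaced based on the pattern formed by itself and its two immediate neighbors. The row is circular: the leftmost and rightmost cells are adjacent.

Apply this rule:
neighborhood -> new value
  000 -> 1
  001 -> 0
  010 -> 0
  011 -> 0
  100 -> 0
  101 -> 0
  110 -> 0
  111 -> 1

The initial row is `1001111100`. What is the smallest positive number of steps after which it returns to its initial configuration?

4

0000111000
1110010011
1100000001
1001111100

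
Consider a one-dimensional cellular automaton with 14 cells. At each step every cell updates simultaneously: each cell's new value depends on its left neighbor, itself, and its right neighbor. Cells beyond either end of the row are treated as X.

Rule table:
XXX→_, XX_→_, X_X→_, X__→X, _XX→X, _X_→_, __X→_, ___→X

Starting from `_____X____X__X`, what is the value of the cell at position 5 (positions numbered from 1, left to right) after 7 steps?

step 1: XXXX__XXX__X_X
step 2: ____X_X__X___X
step 3: XXX____X__XX_X
step 4: ___XXX__X_X__X
step 5: XX_X__X____X_X
step 6: ____X__XXX___X
step 7: XXX__X_X__XX_X
position 5 holds _

_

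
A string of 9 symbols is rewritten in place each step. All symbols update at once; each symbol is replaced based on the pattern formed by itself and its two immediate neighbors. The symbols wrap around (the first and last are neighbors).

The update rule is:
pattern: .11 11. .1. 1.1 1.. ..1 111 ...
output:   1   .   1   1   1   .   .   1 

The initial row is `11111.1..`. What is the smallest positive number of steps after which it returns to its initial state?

18

1....111.
1111.1..1
....111.1
111.1..11
...111.1.
11.1..111
..111.1..
1.1..1111
.111.1...
.1..11111
111.1....
1..11111.
11.1....1
..11111.1
1.1....11
.11111.1.
.1....111
11111.1..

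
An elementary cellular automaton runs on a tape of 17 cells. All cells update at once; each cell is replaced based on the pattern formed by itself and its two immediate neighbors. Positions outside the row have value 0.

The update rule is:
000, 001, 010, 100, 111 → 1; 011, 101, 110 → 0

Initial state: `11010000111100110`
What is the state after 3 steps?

01000101111111010

00011111011011001
11101110000000111
01000101111111010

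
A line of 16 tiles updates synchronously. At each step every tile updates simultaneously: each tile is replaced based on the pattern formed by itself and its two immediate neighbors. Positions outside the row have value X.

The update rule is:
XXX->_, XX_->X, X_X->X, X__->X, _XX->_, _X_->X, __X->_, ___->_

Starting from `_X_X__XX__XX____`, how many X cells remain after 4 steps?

8

XXXXX__XX__XX___
____XX__XX__XX__
X____XX__XX__XX_
XX____XX__XX__XX
count of X: 8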